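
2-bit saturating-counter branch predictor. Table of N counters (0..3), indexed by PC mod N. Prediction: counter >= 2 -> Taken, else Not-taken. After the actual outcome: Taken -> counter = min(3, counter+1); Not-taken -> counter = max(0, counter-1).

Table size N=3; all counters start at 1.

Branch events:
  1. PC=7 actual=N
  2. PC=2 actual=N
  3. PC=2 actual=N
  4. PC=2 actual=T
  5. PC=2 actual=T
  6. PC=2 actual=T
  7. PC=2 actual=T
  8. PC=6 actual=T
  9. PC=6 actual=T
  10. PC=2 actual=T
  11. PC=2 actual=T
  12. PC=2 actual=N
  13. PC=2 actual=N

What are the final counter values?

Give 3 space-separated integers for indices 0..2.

Answer: 3 0 1

Derivation:
Ev 1: PC=7 idx=1 pred=N actual=N -> ctr[1]=0
Ev 2: PC=2 idx=2 pred=N actual=N -> ctr[2]=0
Ev 3: PC=2 idx=2 pred=N actual=N -> ctr[2]=0
Ev 4: PC=2 idx=2 pred=N actual=T -> ctr[2]=1
Ev 5: PC=2 idx=2 pred=N actual=T -> ctr[2]=2
Ev 6: PC=2 idx=2 pred=T actual=T -> ctr[2]=3
Ev 7: PC=2 idx=2 pred=T actual=T -> ctr[2]=3
Ev 8: PC=6 idx=0 pred=N actual=T -> ctr[0]=2
Ev 9: PC=6 idx=0 pred=T actual=T -> ctr[0]=3
Ev 10: PC=2 idx=2 pred=T actual=T -> ctr[2]=3
Ev 11: PC=2 idx=2 pred=T actual=T -> ctr[2]=3
Ev 12: PC=2 idx=2 pred=T actual=N -> ctr[2]=2
Ev 13: PC=2 idx=2 pred=T actual=N -> ctr[2]=1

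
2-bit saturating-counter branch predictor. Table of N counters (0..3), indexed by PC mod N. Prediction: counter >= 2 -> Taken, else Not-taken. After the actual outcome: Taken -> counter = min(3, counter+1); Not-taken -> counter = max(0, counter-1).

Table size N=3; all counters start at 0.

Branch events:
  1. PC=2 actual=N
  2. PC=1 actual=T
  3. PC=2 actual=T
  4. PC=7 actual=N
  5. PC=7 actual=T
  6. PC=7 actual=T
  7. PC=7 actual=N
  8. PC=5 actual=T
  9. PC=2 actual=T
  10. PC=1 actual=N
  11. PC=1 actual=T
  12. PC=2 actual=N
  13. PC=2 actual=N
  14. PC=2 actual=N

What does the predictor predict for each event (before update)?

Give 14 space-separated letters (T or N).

Ev 1: PC=2 idx=2 pred=N actual=N -> ctr[2]=0
Ev 2: PC=1 idx=1 pred=N actual=T -> ctr[1]=1
Ev 3: PC=2 idx=2 pred=N actual=T -> ctr[2]=1
Ev 4: PC=7 idx=1 pred=N actual=N -> ctr[1]=0
Ev 5: PC=7 idx=1 pred=N actual=T -> ctr[1]=1
Ev 6: PC=7 idx=1 pred=N actual=T -> ctr[1]=2
Ev 7: PC=7 idx=1 pred=T actual=N -> ctr[1]=1
Ev 8: PC=5 idx=2 pred=N actual=T -> ctr[2]=2
Ev 9: PC=2 idx=2 pred=T actual=T -> ctr[2]=3
Ev 10: PC=1 idx=1 pred=N actual=N -> ctr[1]=0
Ev 11: PC=1 idx=1 pred=N actual=T -> ctr[1]=1
Ev 12: PC=2 idx=2 pred=T actual=N -> ctr[2]=2
Ev 13: PC=2 idx=2 pred=T actual=N -> ctr[2]=1
Ev 14: PC=2 idx=2 pred=N actual=N -> ctr[2]=0

Answer: N N N N N N T N T N N T T N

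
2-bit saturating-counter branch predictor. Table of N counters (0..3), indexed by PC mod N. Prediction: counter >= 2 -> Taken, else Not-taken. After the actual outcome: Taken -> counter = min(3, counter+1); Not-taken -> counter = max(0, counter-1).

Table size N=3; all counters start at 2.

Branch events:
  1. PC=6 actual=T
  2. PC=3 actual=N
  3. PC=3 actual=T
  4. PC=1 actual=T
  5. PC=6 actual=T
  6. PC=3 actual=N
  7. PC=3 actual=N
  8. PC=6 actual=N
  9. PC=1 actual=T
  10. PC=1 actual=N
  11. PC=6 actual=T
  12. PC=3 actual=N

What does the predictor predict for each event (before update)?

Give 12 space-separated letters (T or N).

Ev 1: PC=6 idx=0 pred=T actual=T -> ctr[0]=3
Ev 2: PC=3 idx=0 pred=T actual=N -> ctr[0]=2
Ev 3: PC=3 idx=0 pred=T actual=T -> ctr[0]=3
Ev 4: PC=1 idx=1 pred=T actual=T -> ctr[1]=3
Ev 5: PC=6 idx=0 pred=T actual=T -> ctr[0]=3
Ev 6: PC=3 idx=0 pred=T actual=N -> ctr[0]=2
Ev 7: PC=3 idx=0 pred=T actual=N -> ctr[0]=1
Ev 8: PC=6 idx=0 pred=N actual=N -> ctr[0]=0
Ev 9: PC=1 idx=1 pred=T actual=T -> ctr[1]=3
Ev 10: PC=1 idx=1 pred=T actual=N -> ctr[1]=2
Ev 11: PC=6 idx=0 pred=N actual=T -> ctr[0]=1
Ev 12: PC=3 idx=0 pred=N actual=N -> ctr[0]=0

Answer: T T T T T T T N T T N N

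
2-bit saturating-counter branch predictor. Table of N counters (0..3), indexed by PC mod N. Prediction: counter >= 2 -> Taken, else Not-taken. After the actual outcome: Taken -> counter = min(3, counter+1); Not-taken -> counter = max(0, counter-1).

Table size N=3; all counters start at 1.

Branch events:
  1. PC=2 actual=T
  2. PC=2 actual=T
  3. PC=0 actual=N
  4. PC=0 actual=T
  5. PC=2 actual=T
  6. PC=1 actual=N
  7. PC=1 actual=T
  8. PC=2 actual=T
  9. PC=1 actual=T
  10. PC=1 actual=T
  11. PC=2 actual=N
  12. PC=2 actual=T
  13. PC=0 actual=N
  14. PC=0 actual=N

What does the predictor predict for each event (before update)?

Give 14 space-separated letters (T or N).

Ev 1: PC=2 idx=2 pred=N actual=T -> ctr[2]=2
Ev 2: PC=2 idx=2 pred=T actual=T -> ctr[2]=3
Ev 3: PC=0 idx=0 pred=N actual=N -> ctr[0]=0
Ev 4: PC=0 idx=0 pred=N actual=T -> ctr[0]=1
Ev 5: PC=2 idx=2 pred=T actual=T -> ctr[2]=3
Ev 6: PC=1 idx=1 pred=N actual=N -> ctr[1]=0
Ev 7: PC=1 idx=1 pred=N actual=T -> ctr[1]=1
Ev 8: PC=2 idx=2 pred=T actual=T -> ctr[2]=3
Ev 9: PC=1 idx=1 pred=N actual=T -> ctr[1]=2
Ev 10: PC=1 idx=1 pred=T actual=T -> ctr[1]=3
Ev 11: PC=2 idx=2 pred=T actual=N -> ctr[2]=2
Ev 12: PC=2 idx=2 pred=T actual=T -> ctr[2]=3
Ev 13: PC=0 idx=0 pred=N actual=N -> ctr[0]=0
Ev 14: PC=0 idx=0 pred=N actual=N -> ctr[0]=0

Answer: N T N N T N N T N T T T N N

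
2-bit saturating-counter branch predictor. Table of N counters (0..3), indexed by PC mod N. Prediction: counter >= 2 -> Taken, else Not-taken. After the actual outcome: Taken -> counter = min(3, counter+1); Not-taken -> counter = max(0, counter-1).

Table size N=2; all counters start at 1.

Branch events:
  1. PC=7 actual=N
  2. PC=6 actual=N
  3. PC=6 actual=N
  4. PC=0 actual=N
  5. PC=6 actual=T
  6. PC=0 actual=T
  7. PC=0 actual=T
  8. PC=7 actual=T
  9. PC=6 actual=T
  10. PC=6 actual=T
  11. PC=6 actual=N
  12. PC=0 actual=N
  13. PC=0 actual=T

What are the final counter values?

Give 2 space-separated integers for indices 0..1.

Answer: 2 1

Derivation:
Ev 1: PC=7 idx=1 pred=N actual=N -> ctr[1]=0
Ev 2: PC=6 idx=0 pred=N actual=N -> ctr[0]=0
Ev 3: PC=6 idx=0 pred=N actual=N -> ctr[0]=0
Ev 4: PC=0 idx=0 pred=N actual=N -> ctr[0]=0
Ev 5: PC=6 idx=0 pred=N actual=T -> ctr[0]=1
Ev 6: PC=0 idx=0 pred=N actual=T -> ctr[0]=2
Ev 7: PC=0 idx=0 pred=T actual=T -> ctr[0]=3
Ev 8: PC=7 idx=1 pred=N actual=T -> ctr[1]=1
Ev 9: PC=6 idx=0 pred=T actual=T -> ctr[0]=3
Ev 10: PC=6 idx=0 pred=T actual=T -> ctr[0]=3
Ev 11: PC=6 idx=0 pred=T actual=N -> ctr[0]=2
Ev 12: PC=0 idx=0 pred=T actual=N -> ctr[0]=1
Ev 13: PC=0 idx=0 pred=N actual=T -> ctr[0]=2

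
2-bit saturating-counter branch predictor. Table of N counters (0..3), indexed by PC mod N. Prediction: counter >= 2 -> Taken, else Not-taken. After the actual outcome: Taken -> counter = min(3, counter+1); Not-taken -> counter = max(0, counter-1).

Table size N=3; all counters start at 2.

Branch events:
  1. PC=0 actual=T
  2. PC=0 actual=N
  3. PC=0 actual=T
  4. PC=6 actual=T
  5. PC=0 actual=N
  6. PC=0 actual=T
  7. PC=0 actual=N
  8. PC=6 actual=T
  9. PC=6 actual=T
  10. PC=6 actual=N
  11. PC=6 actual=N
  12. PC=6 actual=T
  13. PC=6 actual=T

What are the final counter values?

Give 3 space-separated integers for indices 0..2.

Answer: 3 2 2

Derivation:
Ev 1: PC=0 idx=0 pred=T actual=T -> ctr[0]=3
Ev 2: PC=0 idx=0 pred=T actual=N -> ctr[0]=2
Ev 3: PC=0 idx=0 pred=T actual=T -> ctr[0]=3
Ev 4: PC=6 idx=0 pred=T actual=T -> ctr[0]=3
Ev 5: PC=0 idx=0 pred=T actual=N -> ctr[0]=2
Ev 6: PC=0 idx=0 pred=T actual=T -> ctr[0]=3
Ev 7: PC=0 idx=0 pred=T actual=N -> ctr[0]=2
Ev 8: PC=6 idx=0 pred=T actual=T -> ctr[0]=3
Ev 9: PC=6 idx=0 pred=T actual=T -> ctr[0]=3
Ev 10: PC=6 idx=0 pred=T actual=N -> ctr[0]=2
Ev 11: PC=6 idx=0 pred=T actual=N -> ctr[0]=1
Ev 12: PC=6 idx=0 pred=N actual=T -> ctr[0]=2
Ev 13: PC=6 idx=0 pred=T actual=T -> ctr[0]=3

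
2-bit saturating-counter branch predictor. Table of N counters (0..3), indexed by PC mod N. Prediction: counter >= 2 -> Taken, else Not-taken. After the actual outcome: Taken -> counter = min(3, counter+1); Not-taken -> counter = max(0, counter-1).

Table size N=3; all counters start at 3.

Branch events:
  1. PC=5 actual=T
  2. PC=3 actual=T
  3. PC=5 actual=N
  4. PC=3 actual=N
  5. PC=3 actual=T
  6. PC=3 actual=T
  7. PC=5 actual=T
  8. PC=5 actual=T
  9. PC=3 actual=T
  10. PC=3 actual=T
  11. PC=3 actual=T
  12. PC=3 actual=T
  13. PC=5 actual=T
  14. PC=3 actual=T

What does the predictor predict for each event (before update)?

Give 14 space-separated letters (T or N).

Ev 1: PC=5 idx=2 pred=T actual=T -> ctr[2]=3
Ev 2: PC=3 idx=0 pred=T actual=T -> ctr[0]=3
Ev 3: PC=5 idx=2 pred=T actual=N -> ctr[2]=2
Ev 4: PC=3 idx=0 pred=T actual=N -> ctr[0]=2
Ev 5: PC=3 idx=0 pred=T actual=T -> ctr[0]=3
Ev 6: PC=3 idx=0 pred=T actual=T -> ctr[0]=3
Ev 7: PC=5 idx=2 pred=T actual=T -> ctr[2]=3
Ev 8: PC=5 idx=2 pred=T actual=T -> ctr[2]=3
Ev 9: PC=3 idx=0 pred=T actual=T -> ctr[0]=3
Ev 10: PC=3 idx=0 pred=T actual=T -> ctr[0]=3
Ev 11: PC=3 idx=0 pred=T actual=T -> ctr[0]=3
Ev 12: PC=3 idx=0 pred=T actual=T -> ctr[0]=3
Ev 13: PC=5 idx=2 pred=T actual=T -> ctr[2]=3
Ev 14: PC=3 idx=0 pred=T actual=T -> ctr[0]=3

Answer: T T T T T T T T T T T T T T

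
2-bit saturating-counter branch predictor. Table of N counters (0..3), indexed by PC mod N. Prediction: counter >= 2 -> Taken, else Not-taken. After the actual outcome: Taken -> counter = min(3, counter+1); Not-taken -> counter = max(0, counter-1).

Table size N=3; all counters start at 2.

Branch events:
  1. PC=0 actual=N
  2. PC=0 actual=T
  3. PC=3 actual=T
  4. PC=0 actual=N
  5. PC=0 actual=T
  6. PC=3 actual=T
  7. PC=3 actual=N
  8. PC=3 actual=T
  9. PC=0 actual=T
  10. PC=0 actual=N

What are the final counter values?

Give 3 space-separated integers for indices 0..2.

Answer: 2 2 2

Derivation:
Ev 1: PC=0 idx=0 pred=T actual=N -> ctr[0]=1
Ev 2: PC=0 idx=0 pred=N actual=T -> ctr[0]=2
Ev 3: PC=3 idx=0 pred=T actual=T -> ctr[0]=3
Ev 4: PC=0 idx=0 pred=T actual=N -> ctr[0]=2
Ev 5: PC=0 idx=0 pred=T actual=T -> ctr[0]=3
Ev 6: PC=3 idx=0 pred=T actual=T -> ctr[0]=3
Ev 7: PC=3 idx=0 pred=T actual=N -> ctr[0]=2
Ev 8: PC=3 idx=0 pred=T actual=T -> ctr[0]=3
Ev 9: PC=0 idx=0 pred=T actual=T -> ctr[0]=3
Ev 10: PC=0 idx=0 pred=T actual=N -> ctr[0]=2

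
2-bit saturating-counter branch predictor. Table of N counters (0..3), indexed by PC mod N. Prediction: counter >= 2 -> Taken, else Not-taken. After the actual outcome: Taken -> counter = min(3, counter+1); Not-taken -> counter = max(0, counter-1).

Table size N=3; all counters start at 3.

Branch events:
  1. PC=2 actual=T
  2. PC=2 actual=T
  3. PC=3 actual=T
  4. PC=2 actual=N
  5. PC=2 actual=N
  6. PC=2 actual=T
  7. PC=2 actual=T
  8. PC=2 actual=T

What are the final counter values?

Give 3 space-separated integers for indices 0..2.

Ev 1: PC=2 idx=2 pred=T actual=T -> ctr[2]=3
Ev 2: PC=2 idx=2 pred=T actual=T -> ctr[2]=3
Ev 3: PC=3 idx=0 pred=T actual=T -> ctr[0]=3
Ev 4: PC=2 idx=2 pred=T actual=N -> ctr[2]=2
Ev 5: PC=2 idx=2 pred=T actual=N -> ctr[2]=1
Ev 6: PC=2 idx=2 pred=N actual=T -> ctr[2]=2
Ev 7: PC=2 idx=2 pred=T actual=T -> ctr[2]=3
Ev 8: PC=2 idx=2 pred=T actual=T -> ctr[2]=3

Answer: 3 3 3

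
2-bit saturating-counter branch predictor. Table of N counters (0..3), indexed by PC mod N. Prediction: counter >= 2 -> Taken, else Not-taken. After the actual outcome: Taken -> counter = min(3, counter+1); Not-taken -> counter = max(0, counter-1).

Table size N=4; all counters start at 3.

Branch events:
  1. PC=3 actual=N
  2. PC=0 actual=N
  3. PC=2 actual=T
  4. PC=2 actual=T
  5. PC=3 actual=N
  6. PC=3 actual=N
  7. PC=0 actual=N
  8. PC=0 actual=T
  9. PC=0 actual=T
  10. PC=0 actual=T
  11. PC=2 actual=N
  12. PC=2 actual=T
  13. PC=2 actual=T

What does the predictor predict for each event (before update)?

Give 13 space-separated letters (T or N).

Ev 1: PC=3 idx=3 pred=T actual=N -> ctr[3]=2
Ev 2: PC=0 idx=0 pred=T actual=N -> ctr[0]=2
Ev 3: PC=2 idx=2 pred=T actual=T -> ctr[2]=3
Ev 4: PC=2 idx=2 pred=T actual=T -> ctr[2]=3
Ev 5: PC=3 idx=3 pred=T actual=N -> ctr[3]=1
Ev 6: PC=3 idx=3 pred=N actual=N -> ctr[3]=0
Ev 7: PC=0 idx=0 pred=T actual=N -> ctr[0]=1
Ev 8: PC=0 idx=0 pred=N actual=T -> ctr[0]=2
Ev 9: PC=0 idx=0 pred=T actual=T -> ctr[0]=3
Ev 10: PC=0 idx=0 pred=T actual=T -> ctr[0]=3
Ev 11: PC=2 idx=2 pred=T actual=N -> ctr[2]=2
Ev 12: PC=2 idx=2 pred=T actual=T -> ctr[2]=3
Ev 13: PC=2 idx=2 pred=T actual=T -> ctr[2]=3

Answer: T T T T T N T N T T T T T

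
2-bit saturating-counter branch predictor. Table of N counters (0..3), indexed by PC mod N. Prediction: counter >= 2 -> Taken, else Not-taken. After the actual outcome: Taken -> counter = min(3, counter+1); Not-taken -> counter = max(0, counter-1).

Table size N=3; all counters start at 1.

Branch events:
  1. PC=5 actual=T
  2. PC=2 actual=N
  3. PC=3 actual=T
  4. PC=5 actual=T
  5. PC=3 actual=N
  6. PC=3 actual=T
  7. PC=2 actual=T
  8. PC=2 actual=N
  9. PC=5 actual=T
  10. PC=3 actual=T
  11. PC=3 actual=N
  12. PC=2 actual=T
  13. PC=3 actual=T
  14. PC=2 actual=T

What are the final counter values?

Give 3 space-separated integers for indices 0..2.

Answer: 3 1 3

Derivation:
Ev 1: PC=5 idx=2 pred=N actual=T -> ctr[2]=2
Ev 2: PC=2 idx=2 pred=T actual=N -> ctr[2]=1
Ev 3: PC=3 idx=0 pred=N actual=T -> ctr[0]=2
Ev 4: PC=5 idx=2 pred=N actual=T -> ctr[2]=2
Ev 5: PC=3 idx=0 pred=T actual=N -> ctr[0]=1
Ev 6: PC=3 idx=0 pred=N actual=T -> ctr[0]=2
Ev 7: PC=2 idx=2 pred=T actual=T -> ctr[2]=3
Ev 8: PC=2 idx=2 pred=T actual=N -> ctr[2]=2
Ev 9: PC=5 idx=2 pred=T actual=T -> ctr[2]=3
Ev 10: PC=3 idx=0 pred=T actual=T -> ctr[0]=3
Ev 11: PC=3 idx=0 pred=T actual=N -> ctr[0]=2
Ev 12: PC=2 idx=2 pred=T actual=T -> ctr[2]=3
Ev 13: PC=3 idx=0 pred=T actual=T -> ctr[0]=3
Ev 14: PC=2 idx=2 pred=T actual=T -> ctr[2]=3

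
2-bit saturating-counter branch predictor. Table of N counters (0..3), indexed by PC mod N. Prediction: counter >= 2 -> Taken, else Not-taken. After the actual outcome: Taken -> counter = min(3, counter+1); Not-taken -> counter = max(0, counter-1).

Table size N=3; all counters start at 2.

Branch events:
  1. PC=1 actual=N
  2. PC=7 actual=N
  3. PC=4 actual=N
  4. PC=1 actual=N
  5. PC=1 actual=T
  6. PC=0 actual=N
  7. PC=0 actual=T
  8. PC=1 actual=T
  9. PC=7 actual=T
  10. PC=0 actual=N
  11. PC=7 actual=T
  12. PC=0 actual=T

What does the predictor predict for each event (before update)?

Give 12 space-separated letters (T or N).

Ev 1: PC=1 idx=1 pred=T actual=N -> ctr[1]=1
Ev 2: PC=7 idx=1 pred=N actual=N -> ctr[1]=0
Ev 3: PC=4 idx=1 pred=N actual=N -> ctr[1]=0
Ev 4: PC=1 idx=1 pred=N actual=N -> ctr[1]=0
Ev 5: PC=1 idx=1 pred=N actual=T -> ctr[1]=1
Ev 6: PC=0 idx=0 pred=T actual=N -> ctr[0]=1
Ev 7: PC=0 idx=0 pred=N actual=T -> ctr[0]=2
Ev 8: PC=1 idx=1 pred=N actual=T -> ctr[1]=2
Ev 9: PC=7 idx=1 pred=T actual=T -> ctr[1]=3
Ev 10: PC=0 idx=0 pred=T actual=N -> ctr[0]=1
Ev 11: PC=7 idx=1 pred=T actual=T -> ctr[1]=3
Ev 12: PC=0 idx=0 pred=N actual=T -> ctr[0]=2

Answer: T N N N N T N N T T T N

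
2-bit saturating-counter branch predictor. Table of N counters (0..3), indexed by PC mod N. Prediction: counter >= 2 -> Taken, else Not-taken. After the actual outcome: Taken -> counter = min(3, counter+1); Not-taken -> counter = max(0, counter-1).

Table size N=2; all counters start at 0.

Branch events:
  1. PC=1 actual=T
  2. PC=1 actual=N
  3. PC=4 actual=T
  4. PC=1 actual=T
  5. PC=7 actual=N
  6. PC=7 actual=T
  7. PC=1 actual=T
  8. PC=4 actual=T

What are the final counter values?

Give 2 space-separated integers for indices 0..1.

Answer: 2 2

Derivation:
Ev 1: PC=1 idx=1 pred=N actual=T -> ctr[1]=1
Ev 2: PC=1 idx=1 pred=N actual=N -> ctr[1]=0
Ev 3: PC=4 idx=0 pred=N actual=T -> ctr[0]=1
Ev 4: PC=1 idx=1 pred=N actual=T -> ctr[1]=1
Ev 5: PC=7 idx=1 pred=N actual=N -> ctr[1]=0
Ev 6: PC=7 idx=1 pred=N actual=T -> ctr[1]=1
Ev 7: PC=1 idx=1 pred=N actual=T -> ctr[1]=2
Ev 8: PC=4 idx=0 pred=N actual=T -> ctr[0]=2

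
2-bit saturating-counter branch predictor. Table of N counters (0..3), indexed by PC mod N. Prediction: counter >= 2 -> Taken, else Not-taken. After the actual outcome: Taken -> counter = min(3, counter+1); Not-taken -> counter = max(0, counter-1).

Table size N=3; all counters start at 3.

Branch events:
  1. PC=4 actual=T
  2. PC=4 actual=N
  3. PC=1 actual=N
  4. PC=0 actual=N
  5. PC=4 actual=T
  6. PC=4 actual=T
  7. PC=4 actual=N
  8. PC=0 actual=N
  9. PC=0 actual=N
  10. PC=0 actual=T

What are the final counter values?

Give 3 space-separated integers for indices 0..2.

Ev 1: PC=4 idx=1 pred=T actual=T -> ctr[1]=3
Ev 2: PC=4 idx=1 pred=T actual=N -> ctr[1]=2
Ev 3: PC=1 idx=1 pred=T actual=N -> ctr[1]=1
Ev 4: PC=0 idx=0 pred=T actual=N -> ctr[0]=2
Ev 5: PC=4 idx=1 pred=N actual=T -> ctr[1]=2
Ev 6: PC=4 idx=1 pred=T actual=T -> ctr[1]=3
Ev 7: PC=4 idx=1 pred=T actual=N -> ctr[1]=2
Ev 8: PC=0 idx=0 pred=T actual=N -> ctr[0]=1
Ev 9: PC=0 idx=0 pred=N actual=N -> ctr[0]=0
Ev 10: PC=0 idx=0 pred=N actual=T -> ctr[0]=1

Answer: 1 2 3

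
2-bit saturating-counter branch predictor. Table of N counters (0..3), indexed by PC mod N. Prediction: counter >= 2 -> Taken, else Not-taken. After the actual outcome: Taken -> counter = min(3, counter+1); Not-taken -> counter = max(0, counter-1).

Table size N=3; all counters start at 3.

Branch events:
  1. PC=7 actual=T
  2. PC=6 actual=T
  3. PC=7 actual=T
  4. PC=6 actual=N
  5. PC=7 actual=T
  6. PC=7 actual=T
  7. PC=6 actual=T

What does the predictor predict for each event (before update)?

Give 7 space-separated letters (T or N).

Answer: T T T T T T T

Derivation:
Ev 1: PC=7 idx=1 pred=T actual=T -> ctr[1]=3
Ev 2: PC=6 idx=0 pred=T actual=T -> ctr[0]=3
Ev 3: PC=7 idx=1 pred=T actual=T -> ctr[1]=3
Ev 4: PC=6 idx=0 pred=T actual=N -> ctr[0]=2
Ev 5: PC=7 idx=1 pred=T actual=T -> ctr[1]=3
Ev 6: PC=7 idx=1 pred=T actual=T -> ctr[1]=3
Ev 7: PC=6 idx=0 pred=T actual=T -> ctr[0]=3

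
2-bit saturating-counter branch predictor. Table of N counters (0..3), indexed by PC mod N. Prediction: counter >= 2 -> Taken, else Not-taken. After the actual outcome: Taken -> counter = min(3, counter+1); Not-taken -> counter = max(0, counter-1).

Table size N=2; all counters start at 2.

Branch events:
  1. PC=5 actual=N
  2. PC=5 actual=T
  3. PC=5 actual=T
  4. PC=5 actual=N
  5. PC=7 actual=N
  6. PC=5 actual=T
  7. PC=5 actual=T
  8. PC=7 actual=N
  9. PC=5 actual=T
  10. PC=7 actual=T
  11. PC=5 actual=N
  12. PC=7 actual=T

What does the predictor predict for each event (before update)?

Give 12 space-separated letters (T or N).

Ev 1: PC=5 idx=1 pred=T actual=N -> ctr[1]=1
Ev 2: PC=5 idx=1 pred=N actual=T -> ctr[1]=2
Ev 3: PC=5 idx=1 pred=T actual=T -> ctr[1]=3
Ev 4: PC=5 idx=1 pred=T actual=N -> ctr[1]=2
Ev 5: PC=7 idx=1 pred=T actual=N -> ctr[1]=1
Ev 6: PC=5 idx=1 pred=N actual=T -> ctr[1]=2
Ev 7: PC=5 idx=1 pred=T actual=T -> ctr[1]=3
Ev 8: PC=7 idx=1 pred=T actual=N -> ctr[1]=2
Ev 9: PC=5 idx=1 pred=T actual=T -> ctr[1]=3
Ev 10: PC=7 idx=1 pred=T actual=T -> ctr[1]=3
Ev 11: PC=5 idx=1 pred=T actual=N -> ctr[1]=2
Ev 12: PC=7 idx=1 pred=T actual=T -> ctr[1]=3

Answer: T N T T T N T T T T T T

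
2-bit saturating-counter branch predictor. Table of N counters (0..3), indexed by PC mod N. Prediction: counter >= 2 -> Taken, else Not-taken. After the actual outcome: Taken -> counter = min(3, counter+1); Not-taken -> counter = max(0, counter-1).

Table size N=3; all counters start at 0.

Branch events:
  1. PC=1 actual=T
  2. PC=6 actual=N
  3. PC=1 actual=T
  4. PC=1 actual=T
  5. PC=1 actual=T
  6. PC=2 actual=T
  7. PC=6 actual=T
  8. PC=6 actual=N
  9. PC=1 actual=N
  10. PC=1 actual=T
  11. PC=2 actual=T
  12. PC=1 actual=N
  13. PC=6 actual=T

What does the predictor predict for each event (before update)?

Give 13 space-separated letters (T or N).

Answer: N N N T T N N N T T N T N

Derivation:
Ev 1: PC=1 idx=1 pred=N actual=T -> ctr[1]=1
Ev 2: PC=6 idx=0 pred=N actual=N -> ctr[0]=0
Ev 3: PC=1 idx=1 pred=N actual=T -> ctr[1]=2
Ev 4: PC=1 idx=1 pred=T actual=T -> ctr[1]=3
Ev 5: PC=1 idx=1 pred=T actual=T -> ctr[1]=3
Ev 6: PC=2 idx=2 pred=N actual=T -> ctr[2]=1
Ev 7: PC=6 idx=0 pred=N actual=T -> ctr[0]=1
Ev 8: PC=6 idx=0 pred=N actual=N -> ctr[0]=0
Ev 9: PC=1 idx=1 pred=T actual=N -> ctr[1]=2
Ev 10: PC=1 idx=1 pred=T actual=T -> ctr[1]=3
Ev 11: PC=2 idx=2 pred=N actual=T -> ctr[2]=2
Ev 12: PC=1 idx=1 pred=T actual=N -> ctr[1]=2
Ev 13: PC=6 idx=0 pred=N actual=T -> ctr[0]=1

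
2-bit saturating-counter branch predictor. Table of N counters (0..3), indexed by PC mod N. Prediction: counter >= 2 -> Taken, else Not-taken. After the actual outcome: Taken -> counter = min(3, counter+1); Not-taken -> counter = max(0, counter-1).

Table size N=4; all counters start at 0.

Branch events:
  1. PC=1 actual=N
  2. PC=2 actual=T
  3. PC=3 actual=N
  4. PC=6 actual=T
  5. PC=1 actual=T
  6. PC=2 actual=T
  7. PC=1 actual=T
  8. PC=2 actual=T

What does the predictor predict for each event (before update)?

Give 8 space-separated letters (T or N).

Answer: N N N N N T N T

Derivation:
Ev 1: PC=1 idx=1 pred=N actual=N -> ctr[1]=0
Ev 2: PC=2 idx=2 pred=N actual=T -> ctr[2]=1
Ev 3: PC=3 idx=3 pred=N actual=N -> ctr[3]=0
Ev 4: PC=6 idx=2 pred=N actual=T -> ctr[2]=2
Ev 5: PC=1 idx=1 pred=N actual=T -> ctr[1]=1
Ev 6: PC=2 idx=2 pred=T actual=T -> ctr[2]=3
Ev 7: PC=1 idx=1 pred=N actual=T -> ctr[1]=2
Ev 8: PC=2 idx=2 pred=T actual=T -> ctr[2]=3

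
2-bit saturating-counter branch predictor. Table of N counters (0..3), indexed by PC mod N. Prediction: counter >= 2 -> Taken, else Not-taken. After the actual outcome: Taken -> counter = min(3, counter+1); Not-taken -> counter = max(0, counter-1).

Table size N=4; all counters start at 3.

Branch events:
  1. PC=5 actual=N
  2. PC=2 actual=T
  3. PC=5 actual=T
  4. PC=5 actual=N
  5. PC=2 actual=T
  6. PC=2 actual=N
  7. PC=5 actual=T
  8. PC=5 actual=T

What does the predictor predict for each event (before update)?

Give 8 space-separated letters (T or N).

Ev 1: PC=5 idx=1 pred=T actual=N -> ctr[1]=2
Ev 2: PC=2 idx=2 pred=T actual=T -> ctr[2]=3
Ev 3: PC=5 idx=1 pred=T actual=T -> ctr[1]=3
Ev 4: PC=5 idx=1 pred=T actual=N -> ctr[1]=2
Ev 5: PC=2 idx=2 pred=T actual=T -> ctr[2]=3
Ev 6: PC=2 idx=2 pred=T actual=N -> ctr[2]=2
Ev 7: PC=5 idx=1 pred=T actual=T -> ctr[1]=3
Ev 8: PC=5 idx=1 pred=T actual=T -> ctr[1]=3

Answer: T T T T T T T T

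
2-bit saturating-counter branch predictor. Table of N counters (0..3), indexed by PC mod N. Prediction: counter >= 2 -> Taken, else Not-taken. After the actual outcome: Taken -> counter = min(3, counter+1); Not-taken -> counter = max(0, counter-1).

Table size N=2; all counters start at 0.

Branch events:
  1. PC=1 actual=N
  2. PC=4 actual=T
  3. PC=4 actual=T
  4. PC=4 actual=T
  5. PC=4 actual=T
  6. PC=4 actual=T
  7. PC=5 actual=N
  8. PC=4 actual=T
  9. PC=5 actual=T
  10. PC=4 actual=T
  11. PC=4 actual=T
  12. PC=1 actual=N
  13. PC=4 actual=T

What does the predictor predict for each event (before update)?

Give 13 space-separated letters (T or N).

Answer: N N N T T T N T N T T N T

Derivation:
Ev 1: PC=1 idx=1 pred=N actual=N -> ctr[1]=0
Ev 2: PC=4 idx=0 pred=N actual=T -> ctr[0]=1
Ev 3: PC=4 idx=0 pred=N actual=T -> ctr[0]=2
Ev 4: PC=4 idx=0 pred=T actual=T -> ctr[0]=3
Ev 5: PC=4 idx=0 pred=T actual=T -> ctr[0]=3
Ev 6: PC=4 idx=0 pred=T actual=T -> ctr[0]=3
Ev 7: PC=5 idx=1 pred=N actual=N -> ctr[1]=0
Ev 8: PC=4 idx=0 pred=T actual=T -> ctr[0]=3
Ev 9: PC=5 idx=1 pred=N actual=T -> ctr[1]=1
Ev 10: PC=4 idx=0 pred=T actual=T -> ctr[0]=3
Ev 11: PC=4 idx=0 pred=T actual=T -> ctr[0]=3
Ev 12: PC=1 idx=1 pred=N actual=N -> ctr[1]=0
Ev 13: PC=4 idx=0 pred=T actual=T -> ctr[0]=3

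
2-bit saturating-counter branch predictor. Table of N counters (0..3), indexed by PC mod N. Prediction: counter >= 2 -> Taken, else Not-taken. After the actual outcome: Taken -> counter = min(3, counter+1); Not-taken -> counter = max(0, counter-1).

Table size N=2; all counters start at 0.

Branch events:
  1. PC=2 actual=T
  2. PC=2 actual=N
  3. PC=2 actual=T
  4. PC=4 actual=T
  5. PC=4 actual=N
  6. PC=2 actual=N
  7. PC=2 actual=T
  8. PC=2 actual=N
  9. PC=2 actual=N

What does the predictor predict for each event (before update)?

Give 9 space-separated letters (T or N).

Answer: N N N N T N N N N

Derivation:
Ev 1: PC=2 idx=0 pred=N actual=T -> ctr[0]=1
Ev 2: PC=2 idx=0 pred=N actual=N -> ctr[0]=0
Ev 3: PC=2 idx=0 pred=N actual=T -> ctr[0]=1
Ev 4: PC=4 idx=0 pred=N actual=T -> ctr[0]=2
Ev 5: PC=4 idx=0 pred=T actual=N -> ctr[0]=1
Ev 6: PC=2 idx=0 pred=N actual=N -> ctr[0]=0
Ev 7: PC=2 idx=0 pred=N actual=T -> ctr[0]=1
Ev 8: PC=2 idx=0 pred=N actual=N -> ctr[0]=0
Ev 9: PC=2 idx=0 pred=N actual=N -> ctr[0]=0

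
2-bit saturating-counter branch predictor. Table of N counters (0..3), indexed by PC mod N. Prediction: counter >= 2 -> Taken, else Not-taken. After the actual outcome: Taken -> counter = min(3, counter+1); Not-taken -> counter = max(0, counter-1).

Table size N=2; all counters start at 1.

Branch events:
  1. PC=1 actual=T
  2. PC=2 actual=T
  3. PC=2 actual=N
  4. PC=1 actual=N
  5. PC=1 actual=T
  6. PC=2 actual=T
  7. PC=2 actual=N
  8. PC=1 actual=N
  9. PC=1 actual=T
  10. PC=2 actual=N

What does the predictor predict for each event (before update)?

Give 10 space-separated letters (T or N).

Ev 1: PC=1 idx=1 pred=N actual=T -> ctr[1]=2
Ev 2: PC=2 idx=0 pred=N actual=T -> ctr[0]=2
Ev 3: PC=2 idx=0 pred=T actual=N -> ctr[0]=1
Ev 4: PC=1 idx=1 pred=T actual=N -> ctr[1]=1
Ev 5: PC=1 idx=1 pred=N actual=T -> ctr[1]=2
Ev 6: PC=2 idx=0 pred=N actual=T -> ctr[0]=2
Ev 7: PC=2 idx=0 pred=T actual=N -> ctr[0]=1
Ev 8: PC=1 idx=1 pred=T actual=N -> ctr[1]=1
Ev 9: PC=1 idx=1 pred=N actual=T -> ctr[1]=2
Ev 10: PC=2 idx=0 pred=N actual=N -> ctr[0]=0

Answer: N N T T N N T T N N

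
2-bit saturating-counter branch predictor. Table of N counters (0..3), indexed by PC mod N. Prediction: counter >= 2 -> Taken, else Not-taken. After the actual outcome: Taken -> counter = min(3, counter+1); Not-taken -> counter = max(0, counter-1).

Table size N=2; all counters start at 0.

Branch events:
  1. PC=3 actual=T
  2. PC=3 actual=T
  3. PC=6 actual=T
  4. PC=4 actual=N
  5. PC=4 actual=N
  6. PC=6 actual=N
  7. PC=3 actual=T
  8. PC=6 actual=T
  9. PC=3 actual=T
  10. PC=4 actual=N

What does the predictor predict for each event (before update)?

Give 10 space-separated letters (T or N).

Ev 1: PC=3 idx=1 pred=N actual=T -> ctr[1]=1
Ev 2: PC=3 idx=1 pred=N actual=T -> ctr[1]=2
Ev 3: PC=6 idx=0 pred=N actual=T -> ctr[0]=1
Ev 4: PC=4 idx=0 pred=N actual=N -> ctr[0]=0
Ev 5: PC=4 idx=0 pred=N actual=N -> ctr[0]=0
Ev 6: PC=6 idx=0 pred=N actual=N -> ctr[0]=0
Ev 7: PC=3 idx=1 pred=T actual=T -> ctr[1]=3
Ev 8: PC=6 idx=0 pred=N actual=T -> ctr[0]=1
Ev 9: PC=3 idx=1 pred=T actual=T -> ctr[1]=3
Ev 10: PC=4 idx=0 pred=N actual=N -> ctr[0]=0

Answer: N N N N N N T N T N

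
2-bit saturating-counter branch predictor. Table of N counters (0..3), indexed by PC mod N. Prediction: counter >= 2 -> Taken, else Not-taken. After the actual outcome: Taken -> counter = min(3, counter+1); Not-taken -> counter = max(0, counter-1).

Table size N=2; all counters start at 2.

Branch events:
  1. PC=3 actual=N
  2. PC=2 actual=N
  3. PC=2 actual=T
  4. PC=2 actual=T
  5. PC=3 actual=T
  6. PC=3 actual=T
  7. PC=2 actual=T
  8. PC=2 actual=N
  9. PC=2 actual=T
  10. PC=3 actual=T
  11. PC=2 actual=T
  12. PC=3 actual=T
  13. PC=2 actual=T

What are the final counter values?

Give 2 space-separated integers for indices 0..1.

Ev 1: PC=3 idx=1 pred=T actual=N -> ctr[1]=1
Ev 2: PC=2 idx=0 pred=T actual=N -> ctr[0]=1
Ev 3: PC=2 idx=0 pred=N actual=T -> ctr[0]=2
Ev 4: PC=2 idx=0 pred=T actual=T -> ctr[0]=3
Ev 5: PC=3 idx=1 pred=N actual=T -> ctr[1]=2
Ev 6: PC=3 idx=1 pred=T actual=T -> ctr[1]=3
Ev 7: PC=2 idx=0 pred=T actual=T -> ctr[0]=3
Ev 8: PC=2 idx=0 pred=T actual=N -> ctr[0]=2
Ev 9: PC=2 idx=0 pred=T actual=T -> ctr[0]=3
Ev 10: PC=3 idx=1 pred=T actual=T -> ctr[1]=3
Ev 11: PC=2 idx=0 pred=T actual=T -> ctr[0]=3
Ev 12: PC=3 idx=1 pred=T actual=T -> ctr[1]=3
Ev 13: PC=2 idx=0 pred=T actual=T -> ctr[0]=3

Answer: 3 3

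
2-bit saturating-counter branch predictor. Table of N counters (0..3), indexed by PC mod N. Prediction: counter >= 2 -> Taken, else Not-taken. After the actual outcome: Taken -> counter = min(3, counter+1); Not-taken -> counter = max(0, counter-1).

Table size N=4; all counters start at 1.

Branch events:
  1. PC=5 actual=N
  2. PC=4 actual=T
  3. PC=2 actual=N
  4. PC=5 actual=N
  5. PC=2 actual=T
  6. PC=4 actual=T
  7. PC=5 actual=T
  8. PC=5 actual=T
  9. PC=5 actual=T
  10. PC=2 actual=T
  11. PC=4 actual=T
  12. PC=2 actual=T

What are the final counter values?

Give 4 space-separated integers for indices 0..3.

Ev 1: PC=5 idx=1 pred=N actual=N -> ctr[1]=0
Ev 2: PC=4 idx=0 pred=N actual=T -> ctr[0]=2
Ev 3: PC=2 idx=2 pred=N actual=N -> ctr[2]=0
Ev 4: PC=5 idx=1 pred=N actual=N -> ctr[1]=0
Ev 5: PC=2 idx=2 pred=N actual=T -> ctr[2]=1
Ev 6: PC=4 idx=0 pred=T actual=T -> ctr[0]=3
Ev 7: PC=5 idx=1 pred=N actual=T -> ctr[1]=1
Ev 8: PC=5 idx=1 pred=N actual=T -> ctr[1]=2
Ev 9: PC=5 idx=1 pred=T actual=T -> ctr[1]=3
Ev 10: PC=2 idx=2 pred=N actual=T -> ctr[2]=2
Ev 11: PC=4 idx=0 pred=T actual=T -> ctr[0]=3
Ev 12: PC=2 idx=2 pred=T actual=T -> ctr[2]=3

Answer: 3 3 3 1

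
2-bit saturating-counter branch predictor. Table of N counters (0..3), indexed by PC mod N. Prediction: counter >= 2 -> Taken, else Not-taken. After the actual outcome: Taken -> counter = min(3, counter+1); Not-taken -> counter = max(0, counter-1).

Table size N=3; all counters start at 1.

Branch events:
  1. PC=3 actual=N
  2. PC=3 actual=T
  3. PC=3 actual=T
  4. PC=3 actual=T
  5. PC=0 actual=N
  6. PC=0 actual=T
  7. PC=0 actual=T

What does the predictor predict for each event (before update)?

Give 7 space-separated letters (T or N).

Ev 1: PC=3 idx=0 pred=N actual=N -> ctr[0]=0
Ev 2: PC=3 idx=0 pred=N actual=T -> ctr[0]=1
Ev 3: PC=3 idx=0 pred=N actual=T -> ctr[0]=2
Ev 4: PC=3 idx=0 pred=T actual=T -> ctr[0]=3
Ev 5: PC=0 idx=0 pred=T actual=N -> ctr[0]=2
Ev 6: PC=0 idx=0 pred=T actual=T -> ctr[0]=3
Ev 7: PC=0 idx=0 pred=T actual=T -> ctr[0]=3

Answer: N N N T T T T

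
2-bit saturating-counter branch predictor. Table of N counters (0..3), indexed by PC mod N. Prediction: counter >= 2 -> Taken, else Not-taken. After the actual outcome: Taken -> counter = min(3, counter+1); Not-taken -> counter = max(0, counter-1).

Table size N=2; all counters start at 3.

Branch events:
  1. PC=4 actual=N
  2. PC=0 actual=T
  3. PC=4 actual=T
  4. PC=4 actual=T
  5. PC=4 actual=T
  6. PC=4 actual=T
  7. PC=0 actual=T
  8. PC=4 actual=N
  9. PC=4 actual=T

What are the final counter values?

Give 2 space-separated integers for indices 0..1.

Ev 1: PC=4 idx=0 pred=T actual=N -> ctr[0]=2
Ev 2: PC=0 idx=0 pred=T actual=T -> ctr[0]=3
Ev 3: PC=4 idx=0 pred=T actual=T -> ctr[0]=3
Ev 4: PC=4 idx=0 pred=T actual=T -> ctr[0]=3
Ev 5: PC=4 idx=0 pred=T actual=T -> ctr[0]=3
Ev 6: PC=4 idx=0 pred=T actual=T -> ctr[0]=3
Ev 7: PC=0 idx=0 pred=T actual=T -> ctr[0]=3
Ev 8: PC=4 idx=0 pred=T actual=N -> ctr[0]=2
Ev 9: PC=4 idx=0 pred=T actual=T -> ctr[0]=3

Answer: 3 3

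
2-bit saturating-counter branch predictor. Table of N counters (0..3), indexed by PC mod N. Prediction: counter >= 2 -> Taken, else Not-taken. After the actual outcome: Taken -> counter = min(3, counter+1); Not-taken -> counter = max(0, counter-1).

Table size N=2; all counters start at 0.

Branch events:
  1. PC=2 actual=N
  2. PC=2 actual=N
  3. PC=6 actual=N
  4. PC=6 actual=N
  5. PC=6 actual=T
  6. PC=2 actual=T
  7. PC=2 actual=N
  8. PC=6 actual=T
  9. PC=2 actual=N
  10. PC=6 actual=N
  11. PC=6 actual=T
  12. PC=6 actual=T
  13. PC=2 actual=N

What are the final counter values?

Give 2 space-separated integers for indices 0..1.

Ev 1: PC=2 idx=0 pred=N actual=N -> ctr[0]=0
Ev 2: PC=2 idx=0 pred=N actual=N -> ctr[0]=0
Ev 3: PC=6 idx=0 pred=N actual=N -> ctr[0]=0
Ev 4: PC=6 idx=0 pred=N actual=N -> ctr[0]=0
Ev 5: PC=6 idx=0 pred=N actual=T -> ctr[0]=1
Ev 6: PC=2 idx=0 pred=N actual=T -> ctr[0]=2
Ev 7: PC=2 idx=0 pred=T actual=N -> ctr[0]=1
Ev 8: PC=6 idx=0 pred=N actual=T -> ctr[0]=2
Ev 9: PC=2 idx=0 pred=T actual=N -> ctr[0]=1
Ev 10: PC=6 idx=0 pred=N actual=N -> ctr[0]=0
Ev 11: PC=6 idx=0 pred=N actual=T -> ctr[0]=1
Ev 12: PC=6 idx=0 pred=N actual=T -> ctr[0]=2
Ev 13: PC=2 idx=0 pred=T actual=N -> ctr[0]=1

Answer: 1 0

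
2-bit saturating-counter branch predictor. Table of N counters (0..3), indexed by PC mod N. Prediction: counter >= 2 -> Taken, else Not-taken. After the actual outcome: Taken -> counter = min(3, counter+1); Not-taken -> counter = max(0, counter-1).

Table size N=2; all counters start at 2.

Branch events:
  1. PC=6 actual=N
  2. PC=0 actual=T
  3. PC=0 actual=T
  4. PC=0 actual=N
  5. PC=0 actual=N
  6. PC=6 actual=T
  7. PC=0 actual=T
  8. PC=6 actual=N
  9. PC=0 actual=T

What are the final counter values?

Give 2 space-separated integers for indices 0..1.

Answer: 3 2

Derivation:
Ev 1: PC=6 idx=0 pred=T actual=N -> ctr[0]=1
Ev 2: PC=0 idx=0 pred=N actual=T -> ctr[0]=2
Ev 3: PC=0 idx=0 pred=T actual=T -> ctr[0]=3
Ev 4: PC=0 idx=0 pred=T actual=N -> ctr[0]=2
Ev 5: PC=0 idx=0 pred=T actual=N -> ctr[0]=1
Ev 6: PC=6 idx=0 pred=N actual=T -> ctr[0]=2
Ev 7: PC=0 idx=0 pred=T actual=T -> ctr[0]=3
Ev 8: PC=6 idx=0 pred=T actual=N -> ctr[0]=2
Ev 9: PC=0 idx=0 pred=T actual=T -> ctr[0]=3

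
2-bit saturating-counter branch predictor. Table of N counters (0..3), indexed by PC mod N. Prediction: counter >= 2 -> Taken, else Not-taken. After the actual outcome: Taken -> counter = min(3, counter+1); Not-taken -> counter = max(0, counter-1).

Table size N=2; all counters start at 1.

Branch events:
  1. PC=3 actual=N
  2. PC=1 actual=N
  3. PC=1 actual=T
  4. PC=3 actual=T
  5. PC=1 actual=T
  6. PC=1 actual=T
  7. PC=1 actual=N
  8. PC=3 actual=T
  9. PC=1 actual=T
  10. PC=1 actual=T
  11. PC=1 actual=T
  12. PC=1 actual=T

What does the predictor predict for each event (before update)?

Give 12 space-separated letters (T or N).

Ev 1: PC=3 idx=1 pred=N actual=N -> ctr[1]=0
Ev 2: PC=1 idx=1 pred=N actual=N -> ctr[1]=0
Ev 3: PC=1 idx=1 pred=N actual=T -> ctr[1]=1
Ev 4: PC=3 idx=1 pred=N actual=T -> ctr[1]=2
Ev 5: PC=1 idx=1 pred=T actual=T -> ctr[1]=3
Ev 6: PC=1 idx=1 pred=T actual=T -> ctr[1]=3
Ev 7: PC=1 idx=1 pred=T actual=N -> ctr[1]=2
Ev 8: PC=3 idx=1 pred=T actual=T -> ctr[1]=3
Ev 9: PC=1 idx=1 pred=T actual=T -> ctr[1]=3
Ev 10: PC=1 idx=1 pred=T actual=T -> ctr[1]=3
Ev 11: PC=1 idx=1 pred=T actual=T -> ctr[1]=3
Ev 12: PC=1 idx=1 pred=T actual=T -> ctr[1]=3

Answer: N N N N T T T T T T T T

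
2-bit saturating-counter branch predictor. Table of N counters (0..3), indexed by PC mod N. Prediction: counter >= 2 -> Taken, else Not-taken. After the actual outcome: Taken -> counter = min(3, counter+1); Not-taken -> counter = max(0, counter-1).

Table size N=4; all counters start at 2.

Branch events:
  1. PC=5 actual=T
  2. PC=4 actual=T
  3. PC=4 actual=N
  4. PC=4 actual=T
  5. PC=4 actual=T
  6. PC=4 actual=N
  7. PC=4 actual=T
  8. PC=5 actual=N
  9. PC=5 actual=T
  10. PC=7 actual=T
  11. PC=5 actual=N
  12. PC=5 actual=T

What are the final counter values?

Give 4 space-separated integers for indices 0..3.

Answer: 3 3 2 3

Derivation:
Ev 1: PC=5 idx=1 pred=T actual=T -> ctr[1]=3
Ev 2: PC=4 idx=0 pred=T actual=T -> ctr[0]=3
Ev 3: PC=4 idx=0 pred=T actual=N -> ctr[0]=2
Ev 4: PC=4 idx=0 pred=T actual=T -> ctr[0]=3
Ev 5: PC=4 idx=0 pred=T actual=T -> ctr[0]=3
Ev 6: PC=4 idx=0 pred=T actual=N -> ctr[0]=2
Ev 7: PC=4 idx=0 pred=T actual=T -> ctr[0]=3
Ev 8: PC=5 idx=1 pred=T actual=N -> ctr[1]=2
Ev 9: PC=5 idx=1 pred=T actual=T -> ctr[1]=3
Ev 10: PC=7 idx=3 pred=T actual=T -> ctr[3]=3
Ev 11: PC=5 idx=1 pred=T actual=N -> ctr[1]=2
Ev 12: PC=5 idx=1 pred=T actual=T -> ctr[1]=3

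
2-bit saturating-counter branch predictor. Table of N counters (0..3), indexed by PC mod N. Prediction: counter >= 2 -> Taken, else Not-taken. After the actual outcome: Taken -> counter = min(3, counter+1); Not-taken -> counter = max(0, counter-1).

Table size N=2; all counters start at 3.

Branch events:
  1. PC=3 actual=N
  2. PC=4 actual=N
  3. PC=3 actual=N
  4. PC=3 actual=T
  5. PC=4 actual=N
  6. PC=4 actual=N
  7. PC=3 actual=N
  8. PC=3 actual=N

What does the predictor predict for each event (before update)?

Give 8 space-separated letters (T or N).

Ev 1: PC=3 idx=1 pred=T actual=N -> ctr[1]=2
Ev 2: PC=4 idx=0 pred=T actual=N -> ctr[0]=2
Ev 3: PC=3 idx=1 pred=T actual=N -> ctr[1]=1
Ev 4: PC=3 idx=1 pred=N actual=T -> ctr[1]=2
Ev 5: PC=4 idx=0 pred=T actual=N -> ctr[0]=1
Ev 6: PC=4 idx=0 pred=N actual=N -> ctr[0]=0
Ev 7: PC=3 idx=1 pred=T actual=N -> ctr[1]=1
Ev 8: PC=3 idx=1 pred=N actual=N -> ctr[1]=0

Answer: T T T N T N T N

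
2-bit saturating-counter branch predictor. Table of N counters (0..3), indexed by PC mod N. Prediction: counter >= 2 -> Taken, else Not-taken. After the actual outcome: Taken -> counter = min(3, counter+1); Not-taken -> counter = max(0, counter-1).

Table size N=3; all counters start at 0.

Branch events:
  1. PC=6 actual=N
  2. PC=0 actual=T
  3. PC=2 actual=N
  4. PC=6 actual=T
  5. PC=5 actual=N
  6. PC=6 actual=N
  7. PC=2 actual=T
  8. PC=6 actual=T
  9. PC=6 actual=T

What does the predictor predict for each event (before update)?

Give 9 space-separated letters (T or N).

Answer: N N N N N T N N T

Derivation:
Ev 1: PC=6 idx=0 pred=N actual=N -> ctr[0]=0
Ev 2: PC=0 idx=0 pred=N actual=T -> ctr[0]=1
Ev 3: PC=2 idx=2 pred=N actual=N -> ctr[2]=0
Ev 4: PC=6 idx=0 pred=N actual=T -> ctr[0]=2
Ev 5: PC=5 idx=2 pred=N actual=N -> ctr[2]=0
Ev 6: PC=6 idx=0 pred=T actual=N -> ctr[0]=1
Ev 7: PC=2 idx=2 pred=N actual=T -> ctr[2]=1
Ev 8: PC=6 idx=0 pred=N actual=T -> ctr[0]=2
Ev 9: PC=6 idx=0 pred=T actual=T -> ctr[0]=3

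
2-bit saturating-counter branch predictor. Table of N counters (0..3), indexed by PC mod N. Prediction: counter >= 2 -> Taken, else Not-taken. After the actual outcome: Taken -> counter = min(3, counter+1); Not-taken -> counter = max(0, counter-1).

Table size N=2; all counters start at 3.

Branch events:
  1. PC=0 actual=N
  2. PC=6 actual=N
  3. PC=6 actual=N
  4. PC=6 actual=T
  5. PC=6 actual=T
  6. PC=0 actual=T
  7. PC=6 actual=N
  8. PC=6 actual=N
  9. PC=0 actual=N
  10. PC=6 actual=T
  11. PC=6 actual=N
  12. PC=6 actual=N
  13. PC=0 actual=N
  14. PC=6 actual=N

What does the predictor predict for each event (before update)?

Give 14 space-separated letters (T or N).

Ev 1: PC=0 idx=0 pred=T actual=N -> ctr[0]=2
Ev 2: PC=6 idx=0 pred=T actual=N -> ctr[0]=1
Ev 3: PC=6 idx=0 pred=N actual=N -> ctr[0]=0
Ev 4: PC=6 idx=0 pred=N actual=T -> ctr[0]=1
Ev 5: PC=6 idx=0 pred=N actual=T -> ctr[0]=2
Ev 6: PC=0 idx=0 pred=T actual=T -> ctr[0]=3
Ev 7: PC=6 idx=0 pred=T actual=N -> ctr[0]=2
Ev 8: PC=6 idx=0 pred=T actual=N -> ctr[0]=1
Ev 9: PC=0 idx=0 pred=N actual=N -> ctr[0]=0
Ev 10: PC=6 idx=0 pred=N actual=T -> ctr[0]=1
Ev 11: PC=6 idx=0 pred=N actual=N -> ctr[0]=0
Ev 12: PC=6 idx=0 pred=N actual=N -> ctr[0]=0
Ev 13: PC=0 idx=0 pred=N actual=N -> ctr[0]=0
Ev 14: PC=6 idx=0 pred=N actual=N -> ctr[0]=0

Answer: T T N N N T T T N N N N N N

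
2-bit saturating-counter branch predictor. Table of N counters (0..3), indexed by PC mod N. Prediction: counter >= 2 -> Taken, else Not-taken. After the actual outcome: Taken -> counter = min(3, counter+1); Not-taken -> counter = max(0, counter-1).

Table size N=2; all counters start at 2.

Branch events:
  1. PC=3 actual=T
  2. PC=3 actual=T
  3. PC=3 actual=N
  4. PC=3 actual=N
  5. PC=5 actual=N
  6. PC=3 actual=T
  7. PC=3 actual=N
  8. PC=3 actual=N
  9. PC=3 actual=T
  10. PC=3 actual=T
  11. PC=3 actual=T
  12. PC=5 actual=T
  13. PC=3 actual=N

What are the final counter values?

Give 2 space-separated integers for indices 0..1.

Ev 1: PC=3 idx=1 pred=T actual=T -> ctr[1]=3
Ev 2: PC=3 idx=1 pred=T actual=T -> ctr[1]=3
Ev 3: PC=3 idx=1 pred=T actual=N -> ctr[1]=2
Ev 4: PC=3 idx=1 pred=T actual=N -> ctr[1]=1
Ev 5: PC=5 idx=1 pred=N actual=N -> ctr[1]=0
Ev 6: PC=3 idx=1 pred=N actual=T -> ctr[1]=1
Ev 7: PC=3 idx=1 pred=N actual=N -> ctr[1]=0
Ev 8: PC=3 idx=1 pred=N actual=N -> ctr[1]=0
Ev 9: PC=3 idx=1 pred=N actual=T -> ctr[1]=1
Ev 10: PC=3 idx=1 pred=N actual=T -> ctr[1]=2
Ev 11: PC=3 idx=1 pred=T actual=T -> ctr[1]=3
Ev 12: PC=5 idx=1 pred=T actual=T -> ctr[1]=3
Ev 13: PC=3 idx=1 pred=T actual=N -> ctr[1]=2

Answer: 2 2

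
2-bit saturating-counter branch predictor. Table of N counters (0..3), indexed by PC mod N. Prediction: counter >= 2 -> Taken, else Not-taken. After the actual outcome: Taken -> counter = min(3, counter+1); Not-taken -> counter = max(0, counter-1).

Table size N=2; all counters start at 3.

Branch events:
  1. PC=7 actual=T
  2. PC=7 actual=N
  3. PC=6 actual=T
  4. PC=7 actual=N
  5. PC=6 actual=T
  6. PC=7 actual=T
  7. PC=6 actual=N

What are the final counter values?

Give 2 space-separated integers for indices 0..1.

Answer: 2 2

Derivation:
Ev 1: PC=7 idx=1 pred=T actual=T -> ctr[1]=3
Ev 2: PC=7 idx=1 pred=T actual=N -> ctr[1]=2
Ev 3: PC=6 idx=0 pred=T actual=T -> ctr[0]=3
Ev 4: PC=7 idx=1 pred=T actual=N -> ctr[1]=1
Ev 5: PC=6 idx=0 pred=T actual=T -> ctr[0]=3
Ev 6: PC=7 idx=1 pred=N actual=T -> ctr[1]=2
Ev 7: PC=6 idx=0 pred=T actual=N -> ctr[0]=2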